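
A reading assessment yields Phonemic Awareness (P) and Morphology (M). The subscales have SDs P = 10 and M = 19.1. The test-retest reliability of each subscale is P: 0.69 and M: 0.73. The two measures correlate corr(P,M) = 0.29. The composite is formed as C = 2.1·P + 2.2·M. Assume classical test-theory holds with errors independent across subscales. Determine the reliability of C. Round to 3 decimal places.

0.774

Var(C) = 2.1²·10² + 2.2²·19.1² + 2·[4.62·10·19.1·0.29] = 2206.68 + 511.804 = 2718.48.
Under uncorrelated errors the observed covariances equal the true-score covariances, so only the own-variance terms attenuate.
True-score variance = [2.1²·10²·0.69 + 2.2²·19.1²·0.73] + 511.804 = 1593.24 + 511.804 = 2105.04.
Reliability = 2105.04 / 2718.48 = 0.774.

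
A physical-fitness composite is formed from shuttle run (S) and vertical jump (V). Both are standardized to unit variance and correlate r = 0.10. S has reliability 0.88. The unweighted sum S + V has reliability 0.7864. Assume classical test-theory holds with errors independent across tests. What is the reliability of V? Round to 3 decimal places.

0.650

Var(S+V) = 2 + 2·0.10 = 2.200.
True-score variance = ρ_S + ρ_V + 2·0.10, so 0.7864 = (0.88 + ρ_V + 0.20) / 2.200.
ρ_V = 0.7864·2.200 − 0.88 − 0.20 = 0.650.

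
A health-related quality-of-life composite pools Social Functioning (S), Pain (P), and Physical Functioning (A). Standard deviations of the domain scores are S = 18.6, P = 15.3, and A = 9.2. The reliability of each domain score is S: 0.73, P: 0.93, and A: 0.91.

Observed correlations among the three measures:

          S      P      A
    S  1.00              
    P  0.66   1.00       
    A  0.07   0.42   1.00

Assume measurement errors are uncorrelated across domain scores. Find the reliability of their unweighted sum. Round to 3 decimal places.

0.901

Var(S+P+A) = 18.6² + 15.3² + 9.2² + 2·[18.6·15.3·0.66 + 18.6·9.2·0.07 + 15.3·9.2·0.42] = 664.69 + 517.841 = 1182.53.
With uncorrelated errors the cross-covariances are all true-score covariance, so they carry over unchanged; only the diagonal terms shrink to ρᵢσᵢ².
True-score variance = [18.6²·0.73 + 15.3²·0.93 + 9.2²·0.91] + 517.841 = 547.277 + 517.841 = 1065.12.
Reliability = 1065.12 / 1182.53 = 0.901.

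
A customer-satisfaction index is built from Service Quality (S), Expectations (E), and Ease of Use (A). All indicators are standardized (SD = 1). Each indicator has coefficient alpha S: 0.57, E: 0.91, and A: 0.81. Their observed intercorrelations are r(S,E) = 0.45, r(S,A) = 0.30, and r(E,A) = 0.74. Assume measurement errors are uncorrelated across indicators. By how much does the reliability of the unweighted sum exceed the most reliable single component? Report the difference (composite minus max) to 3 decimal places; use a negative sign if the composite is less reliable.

Var(sum) = 3 + 2.98 = 5.98; true-score variance = 2.29 + 2.98 = 5.27; composite reliability = 0.8813.
Max component reliability = 0.9100.
Difference = 0.8813 − 0.9100 = -0.029.

-0.029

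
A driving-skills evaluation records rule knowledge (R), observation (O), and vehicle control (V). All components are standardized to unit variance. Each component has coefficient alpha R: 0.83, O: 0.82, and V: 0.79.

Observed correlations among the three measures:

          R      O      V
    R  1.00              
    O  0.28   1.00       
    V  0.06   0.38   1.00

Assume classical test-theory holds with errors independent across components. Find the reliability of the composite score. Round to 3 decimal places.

Var(R+O+V) = 3 + 2·[0.28 + 0.06 + 0.38] = 3 + 1.44 = 4.44.
Under uncorrelated errors the observed covariances equal the true-score covariances, so only the own-variance terms attenuate.
True-score variance = [0.83 + 0.82 + 0.79] + 1.44 = 2.44 + 1.44 = 3.88.
Reliability = 3.88 / 4.44 = 0.874.

0.874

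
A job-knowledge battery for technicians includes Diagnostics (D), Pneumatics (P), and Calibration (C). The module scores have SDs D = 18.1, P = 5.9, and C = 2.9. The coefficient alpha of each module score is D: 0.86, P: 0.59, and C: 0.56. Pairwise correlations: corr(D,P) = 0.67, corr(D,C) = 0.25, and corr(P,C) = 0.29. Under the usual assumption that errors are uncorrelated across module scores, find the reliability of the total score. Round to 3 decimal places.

0.884

Var(D+P+C) = 18.1² + 5.9² + 2.9² + 2·[18.1·5.9·0.67 + 18.1·2.9·0.25 + 5.9·2.9·0.29] = 370.83 + 179.267 = 550.097.
Under uncorrelated errors the observed covariances equal the true-score covariances, so only the own-variance terms attenuate.
True-score variance = [18.1²·0.86 + 5.9²·0.59 + 2.9²·0.56] + 179.267 = 306.992 + 179.267 = 486.26.
Reliability = 486.26 / 550.097 = 0.884.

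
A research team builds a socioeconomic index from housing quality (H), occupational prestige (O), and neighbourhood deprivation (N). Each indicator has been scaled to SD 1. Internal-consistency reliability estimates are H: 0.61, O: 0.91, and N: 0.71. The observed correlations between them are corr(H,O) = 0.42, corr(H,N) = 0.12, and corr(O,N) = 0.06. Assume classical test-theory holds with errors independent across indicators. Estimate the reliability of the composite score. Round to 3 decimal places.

0.817

Var(H+O+N) = 3 + 2·[0.42 + 0.12 + 0.06] = 3 + 1.2 = 4.2.
Because errors are independent across components, Cov(Tᵢ,Tⱼ) = Cov(Xᵢ,Xⱼ); the off-diagonal part of the true-score variance is the same as above.
True-score variance = [0.61 + 0.91 + 0.71] + 1.2 = 2.23 + 1.2 = 3.43.
Reliability = 3.43 / 4.2 = 0.817.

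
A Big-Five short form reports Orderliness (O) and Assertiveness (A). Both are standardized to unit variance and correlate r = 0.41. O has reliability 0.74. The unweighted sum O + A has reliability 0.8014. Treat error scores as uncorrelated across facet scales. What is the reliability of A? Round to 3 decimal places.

0.700

Var(O+A) = 2 + 2·0.41 = 2.820.
True-score variance = ρ_O + ρ_A + 2·0.41, so 0.8014 = (0.74 + ρ_A + 0.82) / 2.820.
ρ_A = 0.8014·2.820 − 0.74 − 0.82 = 0.700.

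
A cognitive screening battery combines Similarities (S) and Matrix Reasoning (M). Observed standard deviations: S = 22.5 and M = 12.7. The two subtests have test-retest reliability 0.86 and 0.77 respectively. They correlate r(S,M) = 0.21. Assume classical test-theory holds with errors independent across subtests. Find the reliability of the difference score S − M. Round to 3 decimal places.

0.803

Var(S−M) = 22.5² + 12.7² − 2·22.5·12.7·0.21 = 667.54 − 120.015 = 547.525.
Under uncorrelated errors the observed covariances equal the true-score covariances, so only the own-variance terms attenuate.
True-score variance = [22.5²·0.86 + 12.7²·0.77] − 120.015 = 559.568 − 120.015 = 439.553.
Reliability = 439.553 / 547.525 = 0.803.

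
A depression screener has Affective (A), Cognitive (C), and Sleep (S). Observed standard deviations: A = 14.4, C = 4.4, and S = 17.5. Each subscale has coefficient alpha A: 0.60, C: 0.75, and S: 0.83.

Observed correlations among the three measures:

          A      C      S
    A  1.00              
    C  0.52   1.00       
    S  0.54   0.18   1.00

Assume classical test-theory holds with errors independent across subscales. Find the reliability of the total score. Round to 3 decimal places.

0.844

Var(A+C+S) = 14.4² + 4.4² + 17.5² + 2·[14.4·4.4·0.52 + 14.4·17.5·0.54 + 4.4·17.5·0.18] = 532.97 + 365.774 = 898.744.
Because errors are independent across components, Cov(Tᵢ,Tⱼ) = Cov(Xᵢ,Xⱼ); the off-diagonal part of the true-score variance is the same as above.
True-score variance = [14.4²·0.60 + 4.4²·0.75 + 17.5²·0.83] + 365.774 = 393.123 + 365.774 = 758.898.
Reliability = 758.898 / 898.744 = 0.844.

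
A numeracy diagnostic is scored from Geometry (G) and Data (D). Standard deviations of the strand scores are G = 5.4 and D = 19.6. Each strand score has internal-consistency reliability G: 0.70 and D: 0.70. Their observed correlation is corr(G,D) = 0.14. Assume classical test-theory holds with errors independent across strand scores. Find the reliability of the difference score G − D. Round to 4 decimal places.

Var(G−D) = 5.4² + 19.6² − 2·5.4·19.6·0.14 = 413.32 − 29.6352 = 383.685.
Because errors are independent across components, Cov(Tᵢ,Tⱼ) = Cov(Xᵢ,Xⱼ); the off-diagonal part of the true-score variance is the same as above.
True-score variance = [5.4²·0.70 + 19.6²·0.70] − 29.6352 = 289.324 − 29.6352 = 259.689.
Reliability = 259.689 / 383.685 = 0.6768.

0.6768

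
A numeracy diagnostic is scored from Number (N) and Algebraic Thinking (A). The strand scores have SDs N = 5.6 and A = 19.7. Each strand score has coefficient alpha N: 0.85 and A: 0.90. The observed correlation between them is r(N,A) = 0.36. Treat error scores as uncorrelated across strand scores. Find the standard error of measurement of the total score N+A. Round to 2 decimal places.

Var(total) = 419.45 + 79.4304 = 498.88.
True-score variance = 375.937 + 79.4304 = 455.367, so reliability = 0.9128.
Error variance = 498.88 − 455.367 = 43.513; SEM = √43.513 = 6.60.

6.60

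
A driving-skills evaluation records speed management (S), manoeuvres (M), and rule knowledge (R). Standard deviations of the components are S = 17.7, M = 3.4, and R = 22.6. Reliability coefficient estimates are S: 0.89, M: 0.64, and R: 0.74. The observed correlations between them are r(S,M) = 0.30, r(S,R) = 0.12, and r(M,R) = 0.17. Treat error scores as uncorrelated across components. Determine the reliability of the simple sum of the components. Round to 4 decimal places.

Var(S+M+R) = 17.7² + 3.4² + 22.6² + 2·[17.7·3.4·0.30 + 17.7·22.6·0.12 + 3.4·22.6·0.17] = 835.61 + 158.238 = 993.848.
With uncorrelated errors the cross-covariances are all true-score covariance, so they carry over unchanged; only the diagonal terms shrink to ρᵢσᵢ².
True-score variance = [17.7²·0.89 + 3.4²·0.64 + 22.6²·0.74] + 158.238 = 664.189 + 158.238 = 822.427.
Reliability = 822.427 / 993.848 = 0.8275.

0.8275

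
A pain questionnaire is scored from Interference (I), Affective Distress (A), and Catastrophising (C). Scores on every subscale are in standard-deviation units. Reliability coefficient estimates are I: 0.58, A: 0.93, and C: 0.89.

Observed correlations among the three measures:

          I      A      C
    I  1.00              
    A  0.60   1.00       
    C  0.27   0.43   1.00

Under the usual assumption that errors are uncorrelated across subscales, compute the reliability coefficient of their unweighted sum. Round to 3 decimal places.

0.893

Var(I+A+C) = 3 + 2·[0.60 + 0.27 + 0.43] = 3 + 2.6 = 5.6.
Under uncorrelated errors the observed covariances equal the true-score covariances, so only the own-variance terms attenuate.
True-score variance = [0.58 + 0.93 + 0.89] + 2.6 = 2.4 + 2.6 = 5.
Reliability = 5 / 5.6 = 0.893.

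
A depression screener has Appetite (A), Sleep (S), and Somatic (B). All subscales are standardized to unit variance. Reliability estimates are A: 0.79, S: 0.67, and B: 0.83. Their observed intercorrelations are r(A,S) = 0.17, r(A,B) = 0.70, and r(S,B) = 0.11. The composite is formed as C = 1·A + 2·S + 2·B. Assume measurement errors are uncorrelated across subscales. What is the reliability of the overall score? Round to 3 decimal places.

0.835

Var(C) = 1 + 2² + 2² + 2·[2·0.17 + 2·0.70 + 4·0.11] = 9 + 4.36 = 13.36.
Because errors are independent across components, Cov(Tᵢ,Tⱼ) = Cov(Xᵢ,Xⱼ); the off-diagonal part of the true-score variance is the same as above.
True-score variance = [0.79 + 2²·0.67 + 2²·0.83] + 4.36 = 6.79 + 4.36 = 11.15.
Reliability = 11.15 / 13.36 = 0.835.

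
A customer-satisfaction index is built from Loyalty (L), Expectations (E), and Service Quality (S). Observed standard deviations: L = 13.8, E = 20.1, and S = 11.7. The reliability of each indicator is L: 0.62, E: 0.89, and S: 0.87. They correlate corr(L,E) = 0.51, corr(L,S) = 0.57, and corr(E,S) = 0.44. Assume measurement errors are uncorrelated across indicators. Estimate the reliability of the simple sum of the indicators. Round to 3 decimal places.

Var(L+E+S) = 13.8² + 20.1² + 11.7² + 2·[13.8·20.1·0.51 + 13.8·11.7·0.57 + 20.1·11.7·0.44] = 731.34 + 673.942 = 1405.28.
Under uncorrelated errors the observed covariances equal the true-score covariances, so only the own-variance terms attenuate.
True-score variance = [13.8²·0.62 + 20.1²·0.89 + 11.7²·0.87] + 673.942 = 596.736 + 673.942 = 1270.68.
Reliability = 1270.68 / 1405.28 = 0.904.

0.904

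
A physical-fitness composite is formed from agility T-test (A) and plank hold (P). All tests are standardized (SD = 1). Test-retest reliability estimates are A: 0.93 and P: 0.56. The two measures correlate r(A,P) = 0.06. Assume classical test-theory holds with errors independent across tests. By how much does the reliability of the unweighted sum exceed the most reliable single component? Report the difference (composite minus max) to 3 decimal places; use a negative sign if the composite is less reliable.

Var(sum) = 2 + 0.12 = 2.12; true-score variance = 1.49 + 0.12 = 1.61; composite reliability = 0.7594.
Max component reliability = 0.9300.
Difference = 0.7594 − 0.9300 = -0.171.

-0.171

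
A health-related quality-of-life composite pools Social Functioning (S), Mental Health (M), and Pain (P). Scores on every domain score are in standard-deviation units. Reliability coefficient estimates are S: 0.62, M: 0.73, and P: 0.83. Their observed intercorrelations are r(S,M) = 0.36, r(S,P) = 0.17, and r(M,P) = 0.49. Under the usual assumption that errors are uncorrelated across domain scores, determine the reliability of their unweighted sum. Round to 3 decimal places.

0.837

Var(S+M+P) = 3 + 2·[0.36 + 0.17 + 0.49] = 3 + 2.04 = 5.04.
With uncorrelated errors the cross-covariances are all true-score covariance, so they carry over unchanged; only the diagonal terms shrink to ρᵢσᵢ².
True-score variance = [0.62 + 0.73 + 0.83] + 2.04 = 2.18 + 2.04 = 4.22.
Reliability = 4.22 / 5.04 = 0.837.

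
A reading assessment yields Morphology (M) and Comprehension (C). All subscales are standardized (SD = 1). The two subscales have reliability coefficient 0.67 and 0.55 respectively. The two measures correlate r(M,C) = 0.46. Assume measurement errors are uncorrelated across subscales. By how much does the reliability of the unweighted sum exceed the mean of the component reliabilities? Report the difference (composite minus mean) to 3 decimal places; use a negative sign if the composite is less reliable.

0.123

Var(sum) = 2 + 0.92 = 2.92; true-score variance = 1.22 + 0.92 = 2.14; composite reliability = 0.7329.
Mean component reliability = 0.6100.
Difference = 0.7329 − 0.6100 = 0.123.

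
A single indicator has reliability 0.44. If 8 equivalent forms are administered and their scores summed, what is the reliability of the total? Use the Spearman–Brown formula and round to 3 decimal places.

0.863

ρ_k = kρ / (1 + (k−1)ρ) = 8·0.44 / (1 + 7·0.44) = 3.520 / 4.080 = 0.863.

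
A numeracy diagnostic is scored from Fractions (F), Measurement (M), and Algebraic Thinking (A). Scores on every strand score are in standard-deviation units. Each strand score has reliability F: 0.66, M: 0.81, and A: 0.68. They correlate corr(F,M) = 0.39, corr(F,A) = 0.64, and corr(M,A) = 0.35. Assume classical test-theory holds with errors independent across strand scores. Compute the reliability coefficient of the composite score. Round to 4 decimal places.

0.8524

Var(F+M+A) = 3 + 2·[0.39 + 0.64 + 0.35] = 3 + 2.76 = 5.76.
With uncorrelated errors the cross-covariances are all true-score covariance, so they carry over unchanged; only the diagonal terms shrink to ρᵢσᵢ².
True-score variance = [0.66 + 0.81 + 0.68] + 2.76 = 2.15 + 2.76 = 4.91.
Reliability = 4.91 / 5.76 = 0.8524.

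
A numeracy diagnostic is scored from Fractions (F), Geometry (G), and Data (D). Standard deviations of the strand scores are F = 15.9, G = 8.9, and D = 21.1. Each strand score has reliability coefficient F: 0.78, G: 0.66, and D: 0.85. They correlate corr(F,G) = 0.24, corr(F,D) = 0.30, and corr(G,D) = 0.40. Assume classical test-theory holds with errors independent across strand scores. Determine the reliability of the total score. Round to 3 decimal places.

0.875

Var(F+G+D) = 15.9² + 8.9² + 21.1² + 2·[15.9·8.9·0.24 + 15.9·21.1·0.30 + 8.9·21.1·0.40] = 777.23 + 419.451 = 1196.68.
With uncorrelated errors the cross-covariances are all true-score covariance, so they carry over unchanged; only the diagonal terms shrink to ρᵢσᵢ².
True-score variance = [15.9²·0.78 + 8.9²·0.66 + 21.1²·0.85] + 419.451 = 627.899 + 419.451 = 1047.35.
Reliability = 1047.35 / 1196.68 = 0.875.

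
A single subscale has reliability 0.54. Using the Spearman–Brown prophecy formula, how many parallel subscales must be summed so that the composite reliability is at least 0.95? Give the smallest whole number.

17

k ≥ ρ*(1−ρ₁)/(ρ₁(1−ρ*)) = 0.95·0.46 / (0.54·0.05) = 16.185.
Smallest integer k = 17.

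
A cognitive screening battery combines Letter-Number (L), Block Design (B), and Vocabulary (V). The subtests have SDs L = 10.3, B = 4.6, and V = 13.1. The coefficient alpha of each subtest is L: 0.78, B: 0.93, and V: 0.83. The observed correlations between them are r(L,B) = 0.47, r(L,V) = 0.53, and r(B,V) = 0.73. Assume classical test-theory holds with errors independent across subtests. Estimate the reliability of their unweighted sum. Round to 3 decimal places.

0.906

Var(L+B+V) = 10.3² + 4.6² + 13.1² + 2·[10.3·4.6·0.47 + 10.3·13.1·0.53 + 4.6·13.1·0.73] = 298.86 + 275.543 = 574.403.
Under uncorrelated errors the observed covariances equal the true-score covariances, so only the own-variance terms attenuate.
True-score variance = [10.3²·0.78 + 4.6²·0.93 + 13.1²·0.83] + 275.543 = 244.865 + 275.543 = 520.408.
Reliability = 520.408 / 574.403 = 0.906.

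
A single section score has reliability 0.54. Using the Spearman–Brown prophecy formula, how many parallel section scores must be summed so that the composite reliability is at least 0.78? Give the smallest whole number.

k ≥ ρ*(1−ρ₁)/(ρ₁(1−ρ*)) = 0.78·0.46 / (0.54·0.22) = 3.020.
Smallest integer k = 4.

4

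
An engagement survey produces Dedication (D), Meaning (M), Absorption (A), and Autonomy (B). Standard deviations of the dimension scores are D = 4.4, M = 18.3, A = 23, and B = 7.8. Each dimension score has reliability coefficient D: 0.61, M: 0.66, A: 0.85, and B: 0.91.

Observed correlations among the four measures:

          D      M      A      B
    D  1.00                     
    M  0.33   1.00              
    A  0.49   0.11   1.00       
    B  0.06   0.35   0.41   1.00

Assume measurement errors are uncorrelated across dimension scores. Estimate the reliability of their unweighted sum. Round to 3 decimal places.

0.857

Var(D+M+A+B) = 4.4² + 18.3² + 23² + 7.8² + 2·[4.4·18.3·0.33 + 4.4·23·0.49 + 4.4·7.8·0.06 + 18.3·23·0.11 + 18.3·7.8·0.35 + 23·7.8·0.41] = 944.09 + 496.062 = 1440.15.
With uncorrelated errors the cross-covariances are all true-score covariance, so they carry over unchanged; only the diagonal terms shrink to ρᵢσᵢ².
True-score variance = [4.4²·0.61 + 18.3²·0.66 + 23²·0.85 + 7.8²·0.91] + 496.062 = 737.851 + 496.062 = 1233.91.
Reliability = 1233.91 / 1440.15 = 0.857.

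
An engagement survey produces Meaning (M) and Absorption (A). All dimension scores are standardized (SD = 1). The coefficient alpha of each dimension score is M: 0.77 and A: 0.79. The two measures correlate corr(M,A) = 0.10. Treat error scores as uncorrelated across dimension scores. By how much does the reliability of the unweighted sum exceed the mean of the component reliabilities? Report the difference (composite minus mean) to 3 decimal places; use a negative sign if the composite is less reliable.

0.020

Var(sum) = 2 + 0.2 = 2.2; true-score variance = 1.56 + 0.2 = 1.76; composite reliability = 0.8000.
Mean component reliability = 0.7800.
Difference = 0.8000 − 0.7800 = 0.020.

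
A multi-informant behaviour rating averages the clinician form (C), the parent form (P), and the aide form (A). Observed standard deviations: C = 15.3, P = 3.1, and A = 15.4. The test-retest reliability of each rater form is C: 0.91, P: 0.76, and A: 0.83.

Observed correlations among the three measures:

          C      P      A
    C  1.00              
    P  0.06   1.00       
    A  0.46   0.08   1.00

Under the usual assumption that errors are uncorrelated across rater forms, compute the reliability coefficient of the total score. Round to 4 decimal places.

Var(C+P+A) = 15.3² + 3.1² + 15.4² + 2·[15.3·3.1·0.06 + 15.3·15.4·0.46 + 3.1·15.4·0.08] = 480.86 + 230.1 = 710.96.
With uncorrelated errors the cross-covariances are all true-score covariance, so they carry over unchanged; only the diagonal terms shrink to ρᵢσᵢ².
True-score variance = [15.3²·0.91 + 3.1²·0.76 + 15.4²·0.83] + 230.1 = 417.168 + 230.1 = 647.269.
Reliability = 647.269 / 710.96 = 0.9104.

0.9104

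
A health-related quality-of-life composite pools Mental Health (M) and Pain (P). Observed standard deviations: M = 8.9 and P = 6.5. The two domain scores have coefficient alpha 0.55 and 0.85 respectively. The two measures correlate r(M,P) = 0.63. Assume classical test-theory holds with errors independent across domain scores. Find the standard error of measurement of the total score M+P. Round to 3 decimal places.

6.479

Var(total) = 121.46 + 72.891 = 194.351.
True-score variance = 79.478 + 72.891 = 152.369, so reliability = 0.7840.
Error variance = 194.351 − 152.369 = 41.982; SEM = √41.982 = 6.479.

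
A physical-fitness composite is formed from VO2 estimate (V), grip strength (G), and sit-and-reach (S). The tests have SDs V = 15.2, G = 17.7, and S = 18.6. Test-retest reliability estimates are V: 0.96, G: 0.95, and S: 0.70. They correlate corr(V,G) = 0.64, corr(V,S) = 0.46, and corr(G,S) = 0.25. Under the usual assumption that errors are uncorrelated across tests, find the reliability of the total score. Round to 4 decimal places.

0.9224

Var(V+G+S) = 15.2² + 17.7² + 18.6² + 2·[15.2·17.7·0.64 + 15.2·18.6·0.46 + 17.7·18.6·0.25] = 890.29 + 769.084 = 1659.37.
Under uncorrelated errors the observed covariances equal the true-score covariances, so only the own-variance terms attenuate.
True-score variance = [15.2²·0.96 + 17.7²·0.95 + 18.6²·0.70] + 769.084 = 761.596 + 769.084 = 1530.68.
Reliability = 1530.68 / 1659.37 = 0.9224.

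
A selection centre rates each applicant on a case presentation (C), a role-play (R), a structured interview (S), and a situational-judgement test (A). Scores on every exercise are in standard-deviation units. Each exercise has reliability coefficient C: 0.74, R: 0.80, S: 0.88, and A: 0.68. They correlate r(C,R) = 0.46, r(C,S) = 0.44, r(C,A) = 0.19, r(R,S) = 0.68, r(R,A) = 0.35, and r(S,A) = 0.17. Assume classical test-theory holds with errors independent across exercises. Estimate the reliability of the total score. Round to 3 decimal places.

Var(C+R+S+A) = 4 + 2·[0.46 + 0.44 + 0.19 + 0.68 + 0.35 + 0.17] = 4 + 4.58 = 8.58.
With uncorrelated errors the cross-covariances are all true-score covariance, so they carry over unchanged; only the diagonal terms shrink to ρᵢσᵢ².
True-score variance = [0.74 + 0.80 + 0.88 + 0.68] + 4.58 = 3.1 + 4.58 = 7.68.
Reliability = 7.68 / 8.58 = 0.895.

0.895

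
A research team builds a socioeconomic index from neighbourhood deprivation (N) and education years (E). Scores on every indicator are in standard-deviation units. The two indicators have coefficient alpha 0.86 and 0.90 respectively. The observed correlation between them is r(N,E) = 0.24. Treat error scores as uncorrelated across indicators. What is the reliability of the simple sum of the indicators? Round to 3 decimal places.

Var(N+E) = 2 + 2·[0.24] = 2 + 0.48 = 2.48.
With uncorrelated errors the cross-covariances are all true-score covariance, so they carry over unchanged; only the diagonal terms shrink to ρᵢσᵢ².
True-score variance = [0.86 + 0.90] + 0.48 = 1.76 + 0.48 = 2.24.
Reliability = 2.24 / 2.48 = 0.903.

0.903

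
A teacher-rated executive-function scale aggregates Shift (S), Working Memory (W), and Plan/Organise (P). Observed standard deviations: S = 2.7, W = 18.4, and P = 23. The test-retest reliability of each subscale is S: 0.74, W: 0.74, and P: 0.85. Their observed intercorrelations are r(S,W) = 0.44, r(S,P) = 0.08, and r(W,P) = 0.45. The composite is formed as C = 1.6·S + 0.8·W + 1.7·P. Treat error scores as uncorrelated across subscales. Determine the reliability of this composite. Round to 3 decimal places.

0.877

Var(C) = 1.6²·2.7² + 0.8²·18.4² + 1.7²·23² + 2·[1.28·2.7·18.4·0.44 + 2.72·2.7·23·0.08 + 1.36·18.4·23·0.45] = 1764.15 + 600.982 = 2365.13.
With uncorrelated errors the cross-covariances are all true-score covariance, so they carry over unchanged; only the diagonal terms shrink to ρᵢσᵢ².
True-score variance = [1.6²·2.7²·0.74 + 0.8²·18.4²·0.74 + 1.7²·23²·0.85] + 600.982 = 1473.64 + 600.982 = 2074.62.
Reliability = 2074.62 / 2365.13 = 0.877.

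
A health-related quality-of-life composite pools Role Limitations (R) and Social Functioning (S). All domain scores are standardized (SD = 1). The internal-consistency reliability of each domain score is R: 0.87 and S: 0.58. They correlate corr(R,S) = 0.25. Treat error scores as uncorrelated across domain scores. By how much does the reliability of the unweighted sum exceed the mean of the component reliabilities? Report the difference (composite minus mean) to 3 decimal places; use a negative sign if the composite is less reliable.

0.055

Var(sum) = 2 + 0.5 = 2.5; true-score variance = 1.45 + 0.5 = 1.95; composite reliability = 0.7800.
Mean component reliability = 0.7250.
Difference = 0.7800 − 0.7250 = 0.055.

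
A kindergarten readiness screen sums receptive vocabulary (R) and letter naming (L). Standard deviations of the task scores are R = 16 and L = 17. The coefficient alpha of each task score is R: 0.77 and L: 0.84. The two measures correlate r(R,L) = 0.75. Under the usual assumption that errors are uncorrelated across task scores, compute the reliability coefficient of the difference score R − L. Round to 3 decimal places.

0.233

Var(R−L) = 16² + 17² − 2·16·17·0.75 = 545 − 408 = 137.
With uncorrelated errors the cross-covariances are all true-score covariance, so they carry over unchanged; only the diagonal terms shrink to ρᵢσᵢ².
True-score variance = [16²·0.77 + 17²·0.84] − 408 = 439.88 − 408 = 31.88.
Reliability = 31.88 / 137 = 0.233.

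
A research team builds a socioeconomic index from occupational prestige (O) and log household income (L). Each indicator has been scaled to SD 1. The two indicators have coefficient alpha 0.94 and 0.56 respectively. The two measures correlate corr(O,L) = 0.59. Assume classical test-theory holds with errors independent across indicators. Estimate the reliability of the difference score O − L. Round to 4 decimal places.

Var(O−L) = 1 + 1 − 2·0.59 = 2 − 1.18 = 0.82.
Because errors are independent across components, Cov(Tᵢ,Tⱼ) = Cov(Xᵢ,Xⱼ); the off-diagonal part of the true-score variance is the same as above.
True-score variance = [0.94 + 0.56] − 1.18 = 1.5 − 1.18 = 0.32.
Reliability = 0.32 / 0.82 = 0.3902.

0.3902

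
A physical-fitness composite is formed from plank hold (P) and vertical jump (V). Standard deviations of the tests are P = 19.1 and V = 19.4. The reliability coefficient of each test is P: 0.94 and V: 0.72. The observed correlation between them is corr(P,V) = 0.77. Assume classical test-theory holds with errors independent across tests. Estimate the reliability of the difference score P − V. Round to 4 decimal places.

Var(P−V) = 19.1² + 19.4² − 2·19.1·19.4·0.77 = 741.17 − 570.632 = 170.538.
With uncorrelated errors the cross-covariances are all true-score covariance, so they carry over unchanged; only the diagonal terms shrink to ρᵢσᵢ².
True-score variance = [19.1²·0.94 + 19.4²·0.72] − 570.632 = 613.901 − 570.632 = 43.269.
Reliability = 43.269 / 170.538 = 0.2537.

0.2537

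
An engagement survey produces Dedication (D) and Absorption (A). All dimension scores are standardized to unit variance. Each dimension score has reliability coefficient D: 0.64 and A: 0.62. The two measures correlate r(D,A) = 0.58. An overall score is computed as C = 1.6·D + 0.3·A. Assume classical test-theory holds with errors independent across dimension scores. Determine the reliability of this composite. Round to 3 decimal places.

0.702

Var(C) = 1.6² + 0.3² + 2·[0.48·0.58] = 2.65 + 0.5568 = 3.2068.
With uncorrelated errors the cross-covariances are all true-score covariance, so they carry over unchanged; only the diagonal terms shrink to ρᵢσᵢ².
True-score variance = [1.6²·0.64 + 0.3²·0.62] + 0.5568 = 1.6942 + 0.5568 = 2.251.
Reliability = 2.251 / 3.2068 = 0.702.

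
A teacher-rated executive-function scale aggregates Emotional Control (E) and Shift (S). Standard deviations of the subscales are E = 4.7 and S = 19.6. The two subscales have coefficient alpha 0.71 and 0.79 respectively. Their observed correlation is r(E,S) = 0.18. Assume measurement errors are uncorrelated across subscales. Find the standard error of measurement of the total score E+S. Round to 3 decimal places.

Var(total) = 406.25 + 33.1632 = 439.413.
True-score variance = 319.17 + 33.1632 = 352.334, so reliability = 0.8018.
Error variance = 439.413 − 352.334 = 87.0797; SEM = √87.0797 = 9.332.

9.332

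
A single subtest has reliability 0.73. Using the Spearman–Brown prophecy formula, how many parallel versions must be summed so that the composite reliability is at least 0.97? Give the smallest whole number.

12

k ≥ ρ*(1−ρ₁)/(ρ₁(1−ρ*)) = 0.97·0.27 / (0.73·0.03) = 11.959.
Smallest integer k = 12.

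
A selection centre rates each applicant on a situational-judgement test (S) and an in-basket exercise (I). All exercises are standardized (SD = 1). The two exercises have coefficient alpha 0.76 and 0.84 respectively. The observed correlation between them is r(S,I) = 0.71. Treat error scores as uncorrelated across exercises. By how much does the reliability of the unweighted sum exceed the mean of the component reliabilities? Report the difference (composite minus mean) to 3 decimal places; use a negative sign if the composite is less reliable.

Var(sum) = 2 + 1.42 = 3.42; true-score variance = 1.6 + 1.42 = 3.02; composite reliability = 0.8830.
Mean component reliability = 0.8000.
Difference = 0.8830 − 0.8000 = 0.083.

0.083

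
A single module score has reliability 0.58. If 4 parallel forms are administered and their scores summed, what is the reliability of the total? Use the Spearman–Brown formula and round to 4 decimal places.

ρ_k = kρ / (1 + (k−1)ρ) = 4·0.58 / (1 + 3·0.58) = 2.320 / 2.740 = 0.8467.

0.8467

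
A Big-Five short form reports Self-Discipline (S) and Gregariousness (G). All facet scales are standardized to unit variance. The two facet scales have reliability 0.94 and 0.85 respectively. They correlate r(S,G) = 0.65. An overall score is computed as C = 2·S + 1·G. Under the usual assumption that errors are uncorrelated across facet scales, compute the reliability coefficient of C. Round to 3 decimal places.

Var(C) = 2² + 1 + 2·[2·0.65] = 5 + 2.6 = 7.6.
Because errors are independent across components, Cov(Tᵢ,Tⱼ) = Cov(Xᵢ,Xⱼ); the off-diagonal part of the true-score variance is the same as above.
True-score variance = [2²·0.94 + 0.85] + 2.6 = 4.61 + 2.6 = 7.21.
Reliability = 7.21 / 7.6 = 0.949.

0.949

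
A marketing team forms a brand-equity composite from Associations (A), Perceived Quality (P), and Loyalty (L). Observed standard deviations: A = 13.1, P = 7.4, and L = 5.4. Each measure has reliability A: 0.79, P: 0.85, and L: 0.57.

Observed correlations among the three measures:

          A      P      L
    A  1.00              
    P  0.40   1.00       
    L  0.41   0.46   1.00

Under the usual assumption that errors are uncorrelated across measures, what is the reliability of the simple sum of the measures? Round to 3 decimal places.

0.867

Var(A+P+L) = 13.1² + 7.4² + 5.4² + 2·[13.1·7.4·0.40 + 13.1·5.4·0.41 + 7.4·5.4·0.46] = 255.53 + 172.322 = 427.852.
With uncorrelated errors the cross-covariances are all true-score covariance, so they carry over unchanged; only the diagonal terms shrink to ρᵢσᵢ².
True-score variance = [13.1²·0.79 + 7.4²·0.85 + 5.4²·0.57] + 172.322 = 198.739 + 172.322 = 371.061.
Reliability = 371.061 / 427.852 = 0.867.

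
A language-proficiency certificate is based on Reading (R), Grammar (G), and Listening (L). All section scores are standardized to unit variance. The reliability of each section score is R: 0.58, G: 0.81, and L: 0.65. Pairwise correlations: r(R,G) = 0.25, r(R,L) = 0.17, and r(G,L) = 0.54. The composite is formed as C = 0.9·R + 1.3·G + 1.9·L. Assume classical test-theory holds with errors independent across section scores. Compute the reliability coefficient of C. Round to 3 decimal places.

Var(C) = 0.9² + 1.3² + 1.9² + 2·[1.17·0.25 + 1.71·0.17 + 2.47·0.54] = 6.11 + 3.834 = 9.944.
Because errors are independent across components, Cov(Tᵢ,Tⱼ) = Cov(Xᵢ,Xⱼ); the off-diagonal part of the true-score variance is the same as above.
True-score variance = [0.9²·0.58 + 1.3²·0.81 + 1.9²·0.65] + 3.834 = 4.1852 + 3.834 = 8.0192.
Reliability = 8.0192 / 9.944 = 0.806.

0.806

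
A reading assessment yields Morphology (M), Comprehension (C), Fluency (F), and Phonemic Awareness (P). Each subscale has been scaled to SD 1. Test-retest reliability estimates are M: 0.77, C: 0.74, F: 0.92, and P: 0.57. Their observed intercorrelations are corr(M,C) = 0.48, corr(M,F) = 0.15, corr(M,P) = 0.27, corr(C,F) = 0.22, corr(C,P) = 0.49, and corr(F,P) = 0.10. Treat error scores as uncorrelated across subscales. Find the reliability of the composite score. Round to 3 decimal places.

0.865

Var(M+C+F+P) = 4 + 2·[0.48 + 0.15 + 0.27 + 0.22 + 0.49 + 0.10] = 4 + 3.42 = 7.42.
Because errors are independent across components, Cov(Tᵢ,Tⱼ) = Cov(Xᵢ,Xⱼ); the off-diagonal part of the true-score variance is the same as above.
True-score variance = [0.77 + 0.74 + 0.92 + 0.57] + 3.42 = 3 + 3.42 = 6.42.
Reliability = 6.42 / 7.42 = 0.865.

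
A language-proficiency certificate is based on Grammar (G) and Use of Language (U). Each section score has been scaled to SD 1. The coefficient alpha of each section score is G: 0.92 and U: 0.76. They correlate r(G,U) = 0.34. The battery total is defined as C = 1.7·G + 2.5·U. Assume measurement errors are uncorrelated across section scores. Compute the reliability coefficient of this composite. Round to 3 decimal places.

Var(C) = 1.7² + 2.5² + 2·[4.25·0.34] = 9.14 + 2.89 = 12.03.
With uncorrelated errors the cross-covariances are all true-score covariance, so they carry over unchanged; only the diagonal terms shrink to ρᵢσᵢ².
True-score variance = [1.7²·0.92 + 2.5²·0.76] + 2.89 = 7.4088 + 2.89 = 10.2988.
Reliability = 10.2988 / 12.03 = 0.856.

0.856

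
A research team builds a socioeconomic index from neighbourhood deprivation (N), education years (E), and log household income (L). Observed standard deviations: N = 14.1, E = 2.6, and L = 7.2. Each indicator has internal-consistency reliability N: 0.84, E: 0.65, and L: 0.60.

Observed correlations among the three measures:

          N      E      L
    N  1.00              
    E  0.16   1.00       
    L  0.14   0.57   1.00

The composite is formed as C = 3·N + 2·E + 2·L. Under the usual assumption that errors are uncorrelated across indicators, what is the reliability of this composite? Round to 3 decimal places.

0.839

Var(C) = 3²·14.1² + 2²·2.6² + 2²·7.2² + 2·[6·14.1·2.6·0.16 + 6·14.1·7.2·0.14 + 4·2.6·7.2·0.57] = 2023.69 + 326.304 = 2349.99.
Because errors are independent across components, Cov(Tᵢ,Tⱼ) = Cov(Xᵢ,Xⱼ); the off-diagonal part of the true-score variance is the same as above.
True-score variance = [3²·14.1²·0.84 + 2²·2.6²·0.65 + 2²·7.2²·0.60] + 326.304 = 1645 + 326.304 = 1971.3.
Reliability = 1971.3 / 2349.99 = 0.839.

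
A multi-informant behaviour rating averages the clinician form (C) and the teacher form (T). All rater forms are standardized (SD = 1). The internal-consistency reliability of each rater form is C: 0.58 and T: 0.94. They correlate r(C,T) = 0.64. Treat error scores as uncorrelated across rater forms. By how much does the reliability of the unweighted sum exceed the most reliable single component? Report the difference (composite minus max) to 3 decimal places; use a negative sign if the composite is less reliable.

-0.086

Var(sum) = 2 + 1.28 = 3.28; true-score variance = 1.52 + 1.28 = 2.8; composite reliability = 0.8537.
Max component reliability = 0.9400.
Difference = 0.8537 − 0.9400 = -0.086.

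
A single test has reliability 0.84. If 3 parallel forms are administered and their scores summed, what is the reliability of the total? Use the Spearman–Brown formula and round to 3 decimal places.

ρ_k = kρ / (1 + (k−1)ρ) = 3·0.84 / (1 + 2·0.84) = 2.520 / 2.680 = 0.940.

0.940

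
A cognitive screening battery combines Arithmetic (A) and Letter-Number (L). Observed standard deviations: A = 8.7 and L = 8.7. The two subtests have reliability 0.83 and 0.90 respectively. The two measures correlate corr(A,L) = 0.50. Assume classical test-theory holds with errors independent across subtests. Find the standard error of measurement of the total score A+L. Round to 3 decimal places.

Var(total) = 151.38 + 75.69 = 227.07.
True-score variance = 130.944 + 75.69 = 206.634, so reliability = 0.9100.
Error variance = 227.07 − 206.634 = 20.4363; SEM = √20.4363 = 4.521.

4.521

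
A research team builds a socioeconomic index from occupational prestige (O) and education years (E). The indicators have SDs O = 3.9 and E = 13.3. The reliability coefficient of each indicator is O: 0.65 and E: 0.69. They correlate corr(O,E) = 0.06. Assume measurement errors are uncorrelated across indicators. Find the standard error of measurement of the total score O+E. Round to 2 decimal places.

Var(total) = 192.1 + 6.2244 = 198.324.
True-score variance = 131.941 + 6.2244 = 138.165, so reliability = 0.6967.
Error variance = 198.324 − 138.165 = 60.1594; SEM = √60.1594 = 7.76.

7.76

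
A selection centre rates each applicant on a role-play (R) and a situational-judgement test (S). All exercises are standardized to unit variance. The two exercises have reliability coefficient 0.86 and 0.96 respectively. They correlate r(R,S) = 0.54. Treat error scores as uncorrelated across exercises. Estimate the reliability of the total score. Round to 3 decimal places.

0.942

Var(R+S) = 2 + 2·[0.54] = 2 + 1.08 = 3.08.
With uncorrelated errors the cross-covariances are all true-score covariance, so they carry over unchanged; only the diagonal terms shrink to ρᵢσᵢ².
True-score variance = [0.86 + 0.96] + 1.08 = 1.82 + 1.08 = 2.9.
Reliability = 2.9 / 3.08 = 0.942.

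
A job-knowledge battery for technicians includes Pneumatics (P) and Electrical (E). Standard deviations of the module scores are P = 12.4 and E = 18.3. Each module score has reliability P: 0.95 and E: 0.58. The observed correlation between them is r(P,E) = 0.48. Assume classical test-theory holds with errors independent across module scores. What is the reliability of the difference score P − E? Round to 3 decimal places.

0.452

Var(P−E) = 12.4² + 18.3² − 2·12.4·18.3·0.48 = 488.65 − 217.843 = 270.807.
Under uncorrelated errors the observed covariances equal the true-score covariances, so only the own-variance terms attenuate.
True-score variance = [12.4²·0.95 + 18.3²·0.58] − 217.843 = 340.308 − 217.843 = 122.465.
Reliability = 122.465 / 270.807 = 0.452.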